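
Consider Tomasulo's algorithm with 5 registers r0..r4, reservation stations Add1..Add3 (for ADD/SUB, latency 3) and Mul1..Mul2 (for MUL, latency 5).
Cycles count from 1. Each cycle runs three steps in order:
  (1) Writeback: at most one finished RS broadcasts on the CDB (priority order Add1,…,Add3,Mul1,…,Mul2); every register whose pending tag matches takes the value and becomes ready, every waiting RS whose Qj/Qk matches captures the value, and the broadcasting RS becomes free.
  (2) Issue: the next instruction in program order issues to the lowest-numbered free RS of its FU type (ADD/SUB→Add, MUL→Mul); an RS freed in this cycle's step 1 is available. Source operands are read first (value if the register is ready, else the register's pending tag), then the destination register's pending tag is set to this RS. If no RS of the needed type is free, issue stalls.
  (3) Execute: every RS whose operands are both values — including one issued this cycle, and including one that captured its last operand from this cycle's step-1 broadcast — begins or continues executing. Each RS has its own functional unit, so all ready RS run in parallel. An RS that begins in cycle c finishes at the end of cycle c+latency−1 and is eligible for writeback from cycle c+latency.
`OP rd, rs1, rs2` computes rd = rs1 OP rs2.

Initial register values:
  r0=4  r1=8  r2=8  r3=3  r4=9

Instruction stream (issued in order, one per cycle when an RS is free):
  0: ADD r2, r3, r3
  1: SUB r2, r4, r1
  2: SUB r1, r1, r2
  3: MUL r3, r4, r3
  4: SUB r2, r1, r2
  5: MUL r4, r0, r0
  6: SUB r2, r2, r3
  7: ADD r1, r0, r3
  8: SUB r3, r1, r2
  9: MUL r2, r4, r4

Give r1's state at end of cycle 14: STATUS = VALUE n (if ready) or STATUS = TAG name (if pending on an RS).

cycle 1: issue ADD r2<-Add1 // r0:4,r1:8,r2:Add1,r3:3,r4:9
cycle 2: issue SUB r2<-Add2 // r0:4,r1:8,r2:Add2,r3:3,r4:9
cycle 3: issue SUB r1<-Add3 // r0:4,r1:Add3,r2:Add2,r3:3,r4:9
cycle 4: CDB Add1=6; issue MUL r3<-Mul1 // r0:4,r1:Add3,r2:Add2,r3:Mul1,r4:9
cycle 5: CDB Add2=1; issue SUB r2<-Add1 // r0:4,r1:Add3,r2:Add1,r3:Mul1,r4:9
cycle 6: issue MUL r4<-Mul2 // r0:4,r1:Add3,r2:Add1,r3:Mul1,r4:Mul2
cycle 7: issue SUB r2<-Add2 // r0:4,r1:Add3,r2:Add2,r3:Mul1,r4:Mul2
cycle 8: CDB Add3=7; issue ADD r1<-Add3 // r0:4,r1:Add3,r2:Add2,r3:Mul1,r4:Mul2
cycle 9: CDB Mul1=27; stall // r0:4,r1:Add3,r2:Add2,r3:27,r4:Mul2
cycle 10: stall // r0:4,r1:Add3,r2:Add2,r3:27,r4:Mul2
cycle 11: CDB Add1=6; issue SUB r3<-Add1 // r0:4,r1:Add3,r2:Add2,r3:Add1,r4:Mul2
cycle 12: CDB Add3=31; issue MUL r2<-Mul1 // r0:4,r1:31,r2:Mul1,r3:Add1,r4:Mul2
cycle 13: CDB Mul2=16 // r0:4,r1:31,r2:Mul1,r3:Add1,r4:16
cycle 14: CDB Add2=-21 // r0:4,r1:31,r2:Mul1,r3:Add1,r4:16

STATUS = VALUE 31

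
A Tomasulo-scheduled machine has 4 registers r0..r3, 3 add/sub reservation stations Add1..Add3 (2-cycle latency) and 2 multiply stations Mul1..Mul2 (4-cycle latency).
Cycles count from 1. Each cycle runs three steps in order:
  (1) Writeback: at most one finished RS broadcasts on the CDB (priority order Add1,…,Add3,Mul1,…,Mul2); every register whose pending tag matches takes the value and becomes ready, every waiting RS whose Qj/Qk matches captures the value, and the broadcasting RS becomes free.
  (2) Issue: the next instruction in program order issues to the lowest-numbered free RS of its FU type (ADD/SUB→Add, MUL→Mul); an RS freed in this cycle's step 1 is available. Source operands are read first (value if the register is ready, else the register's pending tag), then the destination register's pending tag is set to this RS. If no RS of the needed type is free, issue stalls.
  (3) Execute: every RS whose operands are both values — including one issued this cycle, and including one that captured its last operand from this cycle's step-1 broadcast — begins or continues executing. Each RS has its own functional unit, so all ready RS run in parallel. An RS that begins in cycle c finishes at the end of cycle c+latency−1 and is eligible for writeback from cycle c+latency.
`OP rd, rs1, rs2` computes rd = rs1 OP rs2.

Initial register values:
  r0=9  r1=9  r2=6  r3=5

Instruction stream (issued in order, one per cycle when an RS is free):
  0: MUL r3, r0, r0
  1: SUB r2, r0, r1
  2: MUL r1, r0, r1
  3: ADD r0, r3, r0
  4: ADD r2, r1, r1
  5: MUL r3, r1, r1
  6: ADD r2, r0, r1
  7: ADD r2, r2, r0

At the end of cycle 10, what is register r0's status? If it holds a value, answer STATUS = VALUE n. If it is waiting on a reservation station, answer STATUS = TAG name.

STATUS = VALUE 90

c1: issue MUL r3<-Mul1 | r0:9,r1:9,r2:6,r3:Mul1
c2: issue SUB r2<-Add1 | r0:9,r1:9,r2:Add1,r3:Mul1
c3: issue MUL r1<-Mul2 | r0:9,r1:Mul2,r2:Add1,r3:Mul1
c4: CDB Add1=0; issue ADD r0<-Add1 | r0:Add1,r1:Mul2,r2:0,r3:Mul1
c5: CDB Mul1=81; issue ADD r2<-Add2 | r0:Add1,r1:Mul2,r2:Add2,r3:81
c6: issue MUL r3<-Mul1 | r0:Add1,r1:Mul2,r2:Add2,r3:Mul1
c7: CDB Add1=90; issue ADD r2<-Add1 | r0:90,r1:Mul2,r2:Add1,r3:Mul1
c8: CDB Mul2=81; issue ADD r2<-Add3 | r0:90,r1:81,r2:Add3,r3:Mul1
c9: - | r0:90,r1:81,r2:Add3,r3:Mul1
c10: CDB Add1=171 | r0:90,r1:81,r2:Add3,r3:Mul1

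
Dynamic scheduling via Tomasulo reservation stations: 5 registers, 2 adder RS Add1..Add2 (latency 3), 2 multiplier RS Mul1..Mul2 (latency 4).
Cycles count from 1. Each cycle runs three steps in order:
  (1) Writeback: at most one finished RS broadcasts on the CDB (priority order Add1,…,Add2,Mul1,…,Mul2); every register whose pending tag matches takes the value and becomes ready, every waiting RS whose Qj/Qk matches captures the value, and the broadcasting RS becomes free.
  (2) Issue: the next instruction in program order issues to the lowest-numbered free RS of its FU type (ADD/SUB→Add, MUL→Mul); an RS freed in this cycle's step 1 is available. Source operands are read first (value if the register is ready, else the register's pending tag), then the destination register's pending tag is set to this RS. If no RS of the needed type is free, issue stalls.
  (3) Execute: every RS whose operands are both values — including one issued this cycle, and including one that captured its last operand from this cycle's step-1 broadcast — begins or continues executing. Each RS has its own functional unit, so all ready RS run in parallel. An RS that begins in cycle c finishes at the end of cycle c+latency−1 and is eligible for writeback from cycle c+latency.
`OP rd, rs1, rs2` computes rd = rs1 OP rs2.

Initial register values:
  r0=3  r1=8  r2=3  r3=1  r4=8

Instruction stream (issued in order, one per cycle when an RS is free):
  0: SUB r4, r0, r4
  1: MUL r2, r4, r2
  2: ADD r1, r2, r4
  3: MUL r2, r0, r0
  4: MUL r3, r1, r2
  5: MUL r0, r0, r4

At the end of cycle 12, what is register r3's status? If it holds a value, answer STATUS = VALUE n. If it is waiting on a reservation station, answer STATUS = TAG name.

cycle 1: issue SUB r4<-Add1 // r0:3,r1:8,r2:3,r3:1,r4:Add1
cycle 2: issue MUL r2<-Mul1 // r0:3,r1:8,r2:Mul1,r3:1,r4:Add1
cycle 3: issue ADD r1<-Add2 // r0:3,r1:Add2,r2:Mul1,r3:1,r4:Add1
cycle 4: CDB Add1=-5; issue MUL r2<-Mul2 // r0:3,r1:Add2,r2:Mul2,r3:1,r4:-5
cycle 5: stall // r0:3,r1:Add2,r2:Mul2,r3:1,r4:-5
cycle 6: stall // r0:3,r1:Add2,r2:Mul2,r3:1,r4:-5
cycle 7: stall // r0:3,r1:Add2,r2:Mul2,r3:1,r4:-5
cycle 8: CDB Mul1=-15; issue MUL r3<-Mul1 // r0:3,r1:Add2,r2:Mul2,r3:Mul1,r4:-5
cycle 9: CDB Mul2=9; issue MUL r0<-Mul2 // r0:Mul2,r1:Add2,r2:9,r3:Mul1,r4:-5
cycle 10: - // r0:Mul2,r1:Add2,r2:9,r3:Mul1,r4:-5
cycle 11: CDB Add2=-20 // r0:Mul2,r1:-20,r2:9,r3:Mul1,r4:-5
cycle 12: - // r0:Mul2,r1:-20,r2:9,r3:Mul1,r4:-5

STATUS = TAG Mul1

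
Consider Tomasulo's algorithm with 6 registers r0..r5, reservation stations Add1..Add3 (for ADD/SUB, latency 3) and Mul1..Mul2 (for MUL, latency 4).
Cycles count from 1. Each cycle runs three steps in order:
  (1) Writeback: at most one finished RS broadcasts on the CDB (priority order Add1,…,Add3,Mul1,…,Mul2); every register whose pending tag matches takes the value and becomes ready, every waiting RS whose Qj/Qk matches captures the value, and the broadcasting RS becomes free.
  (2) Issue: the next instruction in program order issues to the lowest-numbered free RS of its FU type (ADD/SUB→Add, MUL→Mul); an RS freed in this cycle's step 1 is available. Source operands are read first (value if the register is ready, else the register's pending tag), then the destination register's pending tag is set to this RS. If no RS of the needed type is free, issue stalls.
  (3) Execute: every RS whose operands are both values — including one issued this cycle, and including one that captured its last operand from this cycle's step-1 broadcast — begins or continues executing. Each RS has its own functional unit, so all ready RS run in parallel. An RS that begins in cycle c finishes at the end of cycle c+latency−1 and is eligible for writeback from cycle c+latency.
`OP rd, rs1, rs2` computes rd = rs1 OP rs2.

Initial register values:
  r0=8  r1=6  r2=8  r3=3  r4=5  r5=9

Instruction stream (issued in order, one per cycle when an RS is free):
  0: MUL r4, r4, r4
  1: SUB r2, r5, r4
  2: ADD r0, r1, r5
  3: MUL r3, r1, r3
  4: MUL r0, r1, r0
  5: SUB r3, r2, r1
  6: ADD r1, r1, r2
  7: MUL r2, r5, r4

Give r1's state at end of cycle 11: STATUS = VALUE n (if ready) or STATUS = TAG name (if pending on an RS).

c1: issue MUL r4<-Mul1 | r0:8,r1:6,r2:8,r3:3,r4:Mul1,r5:9
c2: issue SUB r2<-Add1 | r0:8,r1:6,r2:Add1,r3:3,r4:Mul1,r5:9
c3: issue ADD r0<-Add2 | r0:Add2,r1:6,r2:Add1,r3:3,r4:Mul1,r5:9
c4: issue MUL r3<-Mul2 | r0:Add2,r1:6,r2:Add1,r3:Mul2,r4:Mul1,r5:9
c5: CDB Mul1=25; issue MUL r0<-Mul1 | r0:Mul1,r1:6,r2:Add1,r3:Mul2,r4:25,r5:9
c6: CDB Add2=15; issue SUB r3<-Add2 | r0:Mul1,r1:6,r2:Add1,r3:Add2,r4:25,r5:9
c7: issue ADD r1<-Add3 | r0:Mul1,r1:Add3,r2:Add1,r3:Add2,r4:25,r5:9
c8: CDB Add1=-16; stall | r0:Mul1,r1:Add3,r2:-16,r3:Add2,r4:25,r5:9
c9: CDB Mul2=18; issue MUL r2<-Mul2 | r0:Mul1,r1:Add3,r2:Mul2,r3:Add2,r4:25,r5:9
c10: CDB Mul1=90 | r0:90,r1:Add3,r2:Mul2,r3:Add2,r4:25,r5:9
c11: CDB Add2=-22 | r0:90,r1:Add3,r2:Mul2,r3:-22,r4:25,r5:9

STATUS = TAG Add3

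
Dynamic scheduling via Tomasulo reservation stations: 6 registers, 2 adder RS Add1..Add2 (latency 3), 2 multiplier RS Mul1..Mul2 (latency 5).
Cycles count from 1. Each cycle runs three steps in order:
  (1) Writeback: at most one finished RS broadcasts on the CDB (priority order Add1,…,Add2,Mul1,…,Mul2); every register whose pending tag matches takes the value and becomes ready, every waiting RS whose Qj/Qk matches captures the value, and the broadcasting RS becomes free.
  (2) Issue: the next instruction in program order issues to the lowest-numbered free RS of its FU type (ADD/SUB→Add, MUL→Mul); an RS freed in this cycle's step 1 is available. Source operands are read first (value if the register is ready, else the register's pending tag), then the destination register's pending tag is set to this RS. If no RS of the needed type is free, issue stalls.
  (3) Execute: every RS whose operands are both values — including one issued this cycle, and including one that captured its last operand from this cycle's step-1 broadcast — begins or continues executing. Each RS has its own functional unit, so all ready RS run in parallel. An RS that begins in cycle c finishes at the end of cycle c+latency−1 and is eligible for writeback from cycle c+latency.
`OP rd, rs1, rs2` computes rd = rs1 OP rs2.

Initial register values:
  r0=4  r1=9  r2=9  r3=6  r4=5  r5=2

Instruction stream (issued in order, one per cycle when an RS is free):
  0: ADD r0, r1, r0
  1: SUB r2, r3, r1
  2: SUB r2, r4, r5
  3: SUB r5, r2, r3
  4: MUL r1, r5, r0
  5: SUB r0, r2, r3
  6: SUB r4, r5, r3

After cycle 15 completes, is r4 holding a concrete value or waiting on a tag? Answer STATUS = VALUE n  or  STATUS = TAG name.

STATUS = VALUE -9

c1: issue ADD r0<-Add1 | r0:Add1,r1:9,r2:9,r3:6,r4:5,r5:2
c2: issue SUB r2<-Add2 | r0:Add1,r1:9,r2:Add2,r3:6,r4:5,r5:2
c3: stall | r0:Add1,r1:9,r2:Add2,r3:6,r4:5,r5:2
c4: CDB Add1=13; issue SUB r2<-Add1 | r0:13,r1:9,r2:Add1,r3:6,r4:5,r5:2
c5: CDB Add2=-3; issue SUB r5<-Add2 | r0:13,r1:9,r2:Add1,r3:6,r4:5,r5:Add2
c6: issue MUL r1<-Mul1 | r0:13,r1:Mul1,r2:Add1,r3:6,r4:5,r5:Add2
c7: CDB Add1=3; issue SUB r0<-Add1 | r0:Add1,r1:Mul1,r2:3,r3:6,r4:5,r5:Add2
c8: stall | r0:Add1,r1:Mul1,r2:3,r3:6,r4:5,r5:Add2
c9: stall | r0:Add1,r1:Mul1,r2:3,r3:6,r4:5,r5:Add2
c10: CDB Add1=-3; issue SUB r4<-Add1 | r0:-3,r1:Mul1,r2:3,r3:6,r4:Add1,r5:Add2
c11: CDB Add2=-3 | r0:-3,r1:Mul1,r2:3,r3:6,r4:Add1,r5:-3
c12: - | r0:-3,r1:Mul1,r2:3,r3:6,r4:Add1,r5:-3
c13: - | r0:-3,r1:Mul1,r2:3,r3:6,r4:Add1,r5:-3
c14: CDB Add1=-9 | r0:-3,r1:Mul1,r2:3,r3:6,r4:-9,r5:-3
c15: - | r0:-3,r1:Mul1,r2:3,r3:6,r4:-9,r5:-3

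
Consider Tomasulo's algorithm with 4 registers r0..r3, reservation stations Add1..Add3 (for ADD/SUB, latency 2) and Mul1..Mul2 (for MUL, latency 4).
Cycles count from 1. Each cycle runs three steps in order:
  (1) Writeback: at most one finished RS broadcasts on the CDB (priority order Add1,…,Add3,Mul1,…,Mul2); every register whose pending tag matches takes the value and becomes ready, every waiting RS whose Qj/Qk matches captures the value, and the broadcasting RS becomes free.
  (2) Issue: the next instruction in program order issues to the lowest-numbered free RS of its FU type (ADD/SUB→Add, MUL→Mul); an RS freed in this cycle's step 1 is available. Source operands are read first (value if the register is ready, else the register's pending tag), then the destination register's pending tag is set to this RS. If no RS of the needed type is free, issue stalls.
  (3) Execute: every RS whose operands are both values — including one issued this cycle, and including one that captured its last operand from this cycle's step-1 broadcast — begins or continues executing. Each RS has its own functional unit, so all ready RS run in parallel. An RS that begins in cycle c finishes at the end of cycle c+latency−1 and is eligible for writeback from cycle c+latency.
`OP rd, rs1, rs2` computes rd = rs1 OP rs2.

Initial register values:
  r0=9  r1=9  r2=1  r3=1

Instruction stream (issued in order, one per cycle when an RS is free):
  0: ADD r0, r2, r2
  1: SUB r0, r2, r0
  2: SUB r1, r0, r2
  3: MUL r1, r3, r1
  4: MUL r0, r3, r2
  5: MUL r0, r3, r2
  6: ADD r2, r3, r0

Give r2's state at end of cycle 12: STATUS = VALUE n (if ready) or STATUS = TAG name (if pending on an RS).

cycle 1: issue ADD r0<-Add1 // r0:Add1,r1:9,r2:1,r3:1
cycle 2: issue SUB r0<-Add2 // r0:Add2,r1:9,r2:1,r3:1
cycle 3: CDB Add1=2; issue SUB r1<-Add1 // r0:Add2,r1:Add1,r2:1,r3:1
cycle 4: issue MUL r1<-Mul1 // r0:Add2,r1:Mul1,r2:1,r3:1
cycle 5: CDB Add2=-1; issue MUL r0<-Mul2 // r0:Mul2,r1:Mul1,r2:1,r3:1
cycle 6: stall // r0:Mul2,r1:Mul1,r2:1,r3:1
cycle 7: CDB Add1=-2; stall // r0:Mul2,r1:Mul1,r2:1,r3:1
cycle 8: stall // r0:Mul2,r1:Mul1,r2:1,r3:1
cycle 9: CDB Mul2=1; issue MUL r0<-Mul2 // r0:Mul2,r1:Mul1,r2:1,r3:1
cycle 10: issue ADD r2<-Add1 // r0:Mul2,r1:Mul1,r2:Add1,r3:1
cycle 11: CDB Mul1=-2 // r0:Mul2,r1:-2,r2:Add1,r3:1
cycle 12: - // r0:Mul2,r1:-2,r2:Add1,r3:1

STATUS = TAG Add1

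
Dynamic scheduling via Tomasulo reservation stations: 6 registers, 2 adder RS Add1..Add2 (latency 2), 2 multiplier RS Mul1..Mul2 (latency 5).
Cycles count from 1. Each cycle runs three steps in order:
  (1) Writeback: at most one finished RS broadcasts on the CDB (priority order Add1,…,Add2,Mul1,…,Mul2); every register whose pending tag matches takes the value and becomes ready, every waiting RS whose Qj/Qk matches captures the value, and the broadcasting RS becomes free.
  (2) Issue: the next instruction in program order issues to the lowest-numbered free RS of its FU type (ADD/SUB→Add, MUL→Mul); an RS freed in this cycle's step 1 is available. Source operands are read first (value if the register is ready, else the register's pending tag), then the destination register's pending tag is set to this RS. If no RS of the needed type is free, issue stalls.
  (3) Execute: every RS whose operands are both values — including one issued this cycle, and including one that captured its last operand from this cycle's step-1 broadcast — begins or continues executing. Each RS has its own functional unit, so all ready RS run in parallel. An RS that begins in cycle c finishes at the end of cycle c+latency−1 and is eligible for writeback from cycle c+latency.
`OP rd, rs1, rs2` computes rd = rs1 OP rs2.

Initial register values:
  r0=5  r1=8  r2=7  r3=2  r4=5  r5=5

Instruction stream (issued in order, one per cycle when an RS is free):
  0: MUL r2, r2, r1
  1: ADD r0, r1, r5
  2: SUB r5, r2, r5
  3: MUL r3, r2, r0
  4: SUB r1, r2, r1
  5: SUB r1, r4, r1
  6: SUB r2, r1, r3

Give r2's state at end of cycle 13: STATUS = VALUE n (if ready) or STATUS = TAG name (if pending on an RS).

STATUS = VALUE -771

cycle 1: issue MUL r2<-Mul1 // r0:5,r1:8,r2:Mul1,r3:2,r4:5,r5:5
cycle 2: issue ADD r0<-Add1 // r0:Add1,r1:8,r2:Mul1,r3:2,r4:5,r5:5
cycle 3: issue SUB r5<-Add2 // r0:Add1,r1:8,r2:Mul1,r3:2,r4:5,r5:Add2
cycle 4: CDB Add1=13; issue MUL r3<-Mul2 // r0:13,r1:8,r2:Mul1,r3:Mul2,r4:5,r5:Add2
cycle 5: issue SUB r1<-Add1 // r0:13,r1:Add1,r2:Mul1,r3:Mul2,r4:5,r5:Add2
cycle 6: CDB Mul1=56; stall // r0:13,r1:Add1,r2:56,r3:Mul2,r4:5,r5:Add2
cycle 7: stall // r0:13,r1:Add1,r2:56,r3:Mul2,r4:5,r5:Add2
cycle 8: CDB Add1=48; issue SUB r1<-Add1 // r0:13,r1:Add1,r2:56,r3:Mul2,r4:5,r5:Add2
cycle 9: CDB Add2=51; issue SUB r2<-Add2 // r0:13,r1:Add1,r2:Add2,r3:Mul2,r4:5,r5:51
cycle 10: CDB Add1=-43 // r0:13,r1:-43,r2:Add2,r3:Mul2,r4:5,r5:51
cycle 11: CDB Mul2=728 // r0:13,r1:-43,r2:Add2,r3:728,r4:5,r5:51
cycle 12: - // r0:13,r1:-43,r2:Add2,r3:728,r4:5,r5:51
cycle 13: CDB Add2=-771 // r0:13,r1:-43,r2:-771,r3:728,r4:5,r5:51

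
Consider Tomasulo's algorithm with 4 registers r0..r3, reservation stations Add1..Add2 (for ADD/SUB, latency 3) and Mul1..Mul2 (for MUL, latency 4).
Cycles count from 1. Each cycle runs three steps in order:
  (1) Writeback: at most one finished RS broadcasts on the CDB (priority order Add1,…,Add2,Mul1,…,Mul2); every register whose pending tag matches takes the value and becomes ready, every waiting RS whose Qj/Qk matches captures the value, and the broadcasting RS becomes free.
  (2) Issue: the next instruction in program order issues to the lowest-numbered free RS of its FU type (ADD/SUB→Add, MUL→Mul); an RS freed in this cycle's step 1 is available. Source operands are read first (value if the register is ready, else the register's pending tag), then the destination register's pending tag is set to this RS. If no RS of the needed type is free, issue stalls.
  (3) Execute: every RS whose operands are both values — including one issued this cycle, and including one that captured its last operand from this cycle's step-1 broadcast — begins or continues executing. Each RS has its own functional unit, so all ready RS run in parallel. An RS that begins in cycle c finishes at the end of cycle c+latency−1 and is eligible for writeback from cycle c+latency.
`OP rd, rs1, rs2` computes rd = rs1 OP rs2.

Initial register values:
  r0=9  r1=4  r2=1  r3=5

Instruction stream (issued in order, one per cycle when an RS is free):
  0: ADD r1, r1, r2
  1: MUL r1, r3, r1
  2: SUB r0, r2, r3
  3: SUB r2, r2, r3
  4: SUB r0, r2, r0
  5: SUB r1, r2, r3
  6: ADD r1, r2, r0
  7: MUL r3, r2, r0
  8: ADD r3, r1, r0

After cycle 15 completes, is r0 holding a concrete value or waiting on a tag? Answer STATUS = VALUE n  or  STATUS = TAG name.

cycle 1: issue ADD r1<-Add1 // r0:9,r1:Add1,r2:1,r3:5
cycle 2: issue MUL r1<-Mul1 // r0:9,r1:Mul1,r2:1,r3:5
cycle 3: issue SUB r0<-Add2 // r0:Add2,r1:Mul1,r2:1,r3:5
cycle 4: CDB Add1=5; issue SUB r2<-Add1 // r0:Add2,r1:Mul1,r2:Add1,r3:5
cycle 5: stall // r0:Add2,r1:Mul1,r2:Add1,r3:5
cycle 6: CDB Add2=-4; issue SUB r0<-Add2 // r0:Add2,r1:Mul1,r2:Add1,r3:5
cycle 7: CDB Add1=-4; issue SUB r1<-Add1 // r0:Add2,r1:Add1,r2:-4,r3:5
cycle 8: CDB Mul1=25; stall // r0:Add2,r1:Add1,r2:-4,r3:5
cycle 9: stall // r0:Add2,r1:Add1,r2:-4,r3:5
cycle 10: CDB Add1=-9; issue ADD r1<-Add1 // r0:Add2,r1:Add1,r2:-4,r3:5
cycle 11: CDB Add2=0; issue MUL r3<-Mul1 // r0:0,r1:Add1,r2:-4,r3:Mul1
cycle 12: issue ADD r3<-Add2 // r0:0,r1:Add1,r2:-4,r3:Add2
cycle 13: - // r0:0,r1:Add1,r2:-4,r3:Add2
cycle 14: CDB Add1=-4 // r0:0,r1:-4,r2:-4,r3:Add2
cycle 15: CDB Mul1=0 // r0:0,r1:-4,r2:-4,r3:Add2

STATUS = VALUE 0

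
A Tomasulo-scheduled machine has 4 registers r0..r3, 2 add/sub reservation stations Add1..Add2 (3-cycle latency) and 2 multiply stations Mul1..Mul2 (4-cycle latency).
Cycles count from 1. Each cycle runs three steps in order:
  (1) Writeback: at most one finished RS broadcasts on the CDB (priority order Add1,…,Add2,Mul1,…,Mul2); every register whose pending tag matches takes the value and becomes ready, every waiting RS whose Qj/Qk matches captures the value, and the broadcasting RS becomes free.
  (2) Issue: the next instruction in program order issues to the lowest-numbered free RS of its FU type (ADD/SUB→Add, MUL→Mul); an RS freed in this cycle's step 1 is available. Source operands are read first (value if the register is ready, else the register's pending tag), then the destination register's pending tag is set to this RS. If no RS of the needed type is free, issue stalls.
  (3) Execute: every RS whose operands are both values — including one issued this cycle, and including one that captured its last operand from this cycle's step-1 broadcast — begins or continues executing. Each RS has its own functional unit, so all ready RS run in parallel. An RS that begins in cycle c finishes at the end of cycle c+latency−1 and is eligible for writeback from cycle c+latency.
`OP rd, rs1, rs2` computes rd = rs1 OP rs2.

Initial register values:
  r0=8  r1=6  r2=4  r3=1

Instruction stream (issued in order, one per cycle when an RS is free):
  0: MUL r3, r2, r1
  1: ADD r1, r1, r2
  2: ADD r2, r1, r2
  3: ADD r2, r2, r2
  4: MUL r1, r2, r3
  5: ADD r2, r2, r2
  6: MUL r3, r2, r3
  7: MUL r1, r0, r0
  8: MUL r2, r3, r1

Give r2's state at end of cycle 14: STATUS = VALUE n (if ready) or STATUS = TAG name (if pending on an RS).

cycle 1: issue MUL r3<-Mul1 // r0:8,r1:6,r2:4,r3:Mul1
cycle 2: issue ADD r1<-Add1 // r0:8,r1:Add1,r2:4,r3:Mul1
cycle 3: issue ADD r2<-Add2 // r0:8,r1:Add1,r2:Add2,r3:Mul1
cycle 4: stall // r0:8,r1:Add1,r2:Add2,r3:Mul1
cycle 5: CDB Add1=10; issue ADD r2<-Add1 // r0:8,r1:10,r2:Add1,r3:Mul1
cycle 6: CDB Mul1=24; issue MUL r1<-Mul1 // r0:8,r1:Mul1,r2:Add1,r3:24
cycle 7: stall // r0:8,r1:Mul1,r2:Add1,r3:24
cycle 8: CDB Add2=14; issue ADD r2<-Add2 // r0:8,r1:Mul1,r2:Add2,r3:24
cycle 9: issue MUL r3<-Mul2 // r0:8,r1:Mul1,r2:Add2,r3:Mul2
cycle 10: stall // r0:8,r1:Mul1,r2:Add2,r3:Mul2
cycle 11: CDB Add1=28; stall // r0:8,r1:Mul1,r2:Add2,r3:Mul2
cycle 12: stall // r0:8,r1:Mul1,r2:Add2,r3:Mul2
cycle 13: stall // r0:8,r1:Mul1,r2:Add2,r3:Mul2
cycle 14: CDB Add2=56; stall // r0:8,r1:Mul1,r2:56,r3:Mul2

STATUS = VALUE 56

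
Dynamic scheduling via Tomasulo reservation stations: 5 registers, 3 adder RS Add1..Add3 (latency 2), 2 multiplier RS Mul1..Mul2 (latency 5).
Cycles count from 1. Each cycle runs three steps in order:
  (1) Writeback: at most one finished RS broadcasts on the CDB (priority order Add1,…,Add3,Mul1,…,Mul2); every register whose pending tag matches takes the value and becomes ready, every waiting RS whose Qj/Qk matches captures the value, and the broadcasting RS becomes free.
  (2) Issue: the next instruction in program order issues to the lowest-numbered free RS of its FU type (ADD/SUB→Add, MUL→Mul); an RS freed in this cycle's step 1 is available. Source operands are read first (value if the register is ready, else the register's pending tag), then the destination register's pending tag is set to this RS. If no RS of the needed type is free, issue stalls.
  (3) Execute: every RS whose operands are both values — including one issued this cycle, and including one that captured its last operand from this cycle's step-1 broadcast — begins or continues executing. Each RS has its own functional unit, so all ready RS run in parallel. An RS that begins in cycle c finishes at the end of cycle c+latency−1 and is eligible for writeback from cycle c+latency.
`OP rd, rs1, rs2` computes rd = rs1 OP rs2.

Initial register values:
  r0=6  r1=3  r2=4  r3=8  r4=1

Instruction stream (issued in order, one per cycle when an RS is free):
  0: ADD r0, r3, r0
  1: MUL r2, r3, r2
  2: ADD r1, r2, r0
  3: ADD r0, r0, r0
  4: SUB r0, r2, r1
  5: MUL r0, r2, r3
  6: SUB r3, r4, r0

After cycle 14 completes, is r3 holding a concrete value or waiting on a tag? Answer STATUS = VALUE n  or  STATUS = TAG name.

cycle 1: issue ADD r0<-Add1 // r0:Add1,r1:3,r2:4,r3:8,r4:1
cycle 2: issue MUL r2<-Mul1 // r0:Add1,r1:3,r2:Mul1,r3:8,r4:1
cycle 3: CDB Add1=14; issue ADD r1<-Add1 // r0:14,r1:Add1,r2:Mul1,r3:8,r4:1
cycle 4: issue ADD r0<-Add2 // r0:Add2,r1:Add1,r2:Mul1,r3:8,r4:1
cycle 5: issue SUB r0<-Add3 // r0:Add3,r1:Add1,r2:Mul1,r3:8,r4:1
cycle 6: CDB Add2=28; issue MUL r0<-Mul2 // r0:Mul2,r1:Add1,r2:Mul1,r3:8,r4:1
cycle 7: CDB Mul1=32; issue SUB r3<-Add2 // r0:Mul2,r1:Add1,r2:32,r3:Add2,r4:1
cycle 8: - // r0:Mul2,r1:Add1,r2:32,r3:Add2,r4:1
cycle 9: CDB Add1=46 // r0:Mul2,r1:46,r2:32,r3:Add2,r4:1
cycle 10: - // r0:Mul2,r1:46,r2:32,r3:Add2,r4:1
cycle 11: CDB Add3=-14 // r0:Mul2,r1:46,r2:32,r3:Add2,r4:1
cycle 12: CDB Mul2=256 // r0:256,r1:46,r2:32,r3:Add2,r4:1
cycle 13: - // r0:256,r1:46,r2:32,r3:Add2,r4:1
cycle 14: CDB Add2=-255 // r0:256,r1:46,r2:32,r3:-255,r4:1

STATUS = VALUE -255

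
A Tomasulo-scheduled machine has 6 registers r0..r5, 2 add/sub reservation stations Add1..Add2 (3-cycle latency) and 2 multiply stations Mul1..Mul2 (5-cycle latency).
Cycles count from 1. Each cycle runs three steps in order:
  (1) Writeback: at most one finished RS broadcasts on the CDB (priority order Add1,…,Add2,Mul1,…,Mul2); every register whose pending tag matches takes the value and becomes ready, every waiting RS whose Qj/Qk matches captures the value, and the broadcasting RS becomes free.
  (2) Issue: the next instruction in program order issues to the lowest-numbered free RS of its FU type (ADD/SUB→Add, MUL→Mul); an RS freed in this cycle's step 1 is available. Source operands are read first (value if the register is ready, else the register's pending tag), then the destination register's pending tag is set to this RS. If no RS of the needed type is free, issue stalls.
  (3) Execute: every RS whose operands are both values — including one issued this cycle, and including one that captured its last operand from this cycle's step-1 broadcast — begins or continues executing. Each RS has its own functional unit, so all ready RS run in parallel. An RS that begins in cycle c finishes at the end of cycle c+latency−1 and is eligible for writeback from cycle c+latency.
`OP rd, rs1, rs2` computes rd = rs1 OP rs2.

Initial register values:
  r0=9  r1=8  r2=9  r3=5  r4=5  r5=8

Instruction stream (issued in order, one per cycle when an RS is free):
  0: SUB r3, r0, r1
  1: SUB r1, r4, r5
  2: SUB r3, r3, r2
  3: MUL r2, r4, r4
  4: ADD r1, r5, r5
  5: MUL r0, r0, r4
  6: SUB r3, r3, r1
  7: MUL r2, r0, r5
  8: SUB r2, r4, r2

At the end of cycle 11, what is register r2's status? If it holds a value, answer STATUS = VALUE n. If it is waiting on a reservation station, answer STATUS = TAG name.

c1: issue SUB r3<-Add1 | r0:9,r1:8,r2:9,r3:Add1,r4:5,r5:8
c2: issue SUB r1<-Add2 | r0:9,r1:Add2,r2:9,r3:Add1,r4:5,r5:8
c3: stall | r0:9,r1:Add2,r2:9,r3:Add1,r4:5,r5:8
c4: CDB Add1=1; issue SUB r3<-Add1 | r0:9,r1:Add2,r2:9,r3:Add1,r4:5,r5:8
c5: CDB Add2=-3; issue MUL r2<-Mul1 | r0:9,r1:-3,r2:Mul1,r3:Add1,r4:5,r5:8
c6: issue ADD r1<-Add2 | r0:9,r1:Add2,r2:Mul1,r3:Add1,r4:5,r5:8
c7: CDB Add1=-8; issue MUL r0<-Mul2 | r0:Mul2,r1:Add2,r2:Mul1,r3:-8,r4:5,r5:8
c8: issue SUB r3<-Add1 | r0:Mul2,r1:Add2,r2:Mul1,r3:Add1,r4:5,r5:8
c9: CDB Add2=16; stall | r0:Mul2,r1:16,r2:Mul1,r3:Add1,r4:5,r5:8
c10: CDB Mul1=25; issue MUL r2<-Mul1 | r0:Mul2,r1:16,r2:Mul1,r3:Add1,r4:5,r5:8
c11: issue SUB r2<-Add2 | r0:Mul2,r1:16,r2:Add2,r3:Add1,r4:5,r5:8

STATUS = TAG Add2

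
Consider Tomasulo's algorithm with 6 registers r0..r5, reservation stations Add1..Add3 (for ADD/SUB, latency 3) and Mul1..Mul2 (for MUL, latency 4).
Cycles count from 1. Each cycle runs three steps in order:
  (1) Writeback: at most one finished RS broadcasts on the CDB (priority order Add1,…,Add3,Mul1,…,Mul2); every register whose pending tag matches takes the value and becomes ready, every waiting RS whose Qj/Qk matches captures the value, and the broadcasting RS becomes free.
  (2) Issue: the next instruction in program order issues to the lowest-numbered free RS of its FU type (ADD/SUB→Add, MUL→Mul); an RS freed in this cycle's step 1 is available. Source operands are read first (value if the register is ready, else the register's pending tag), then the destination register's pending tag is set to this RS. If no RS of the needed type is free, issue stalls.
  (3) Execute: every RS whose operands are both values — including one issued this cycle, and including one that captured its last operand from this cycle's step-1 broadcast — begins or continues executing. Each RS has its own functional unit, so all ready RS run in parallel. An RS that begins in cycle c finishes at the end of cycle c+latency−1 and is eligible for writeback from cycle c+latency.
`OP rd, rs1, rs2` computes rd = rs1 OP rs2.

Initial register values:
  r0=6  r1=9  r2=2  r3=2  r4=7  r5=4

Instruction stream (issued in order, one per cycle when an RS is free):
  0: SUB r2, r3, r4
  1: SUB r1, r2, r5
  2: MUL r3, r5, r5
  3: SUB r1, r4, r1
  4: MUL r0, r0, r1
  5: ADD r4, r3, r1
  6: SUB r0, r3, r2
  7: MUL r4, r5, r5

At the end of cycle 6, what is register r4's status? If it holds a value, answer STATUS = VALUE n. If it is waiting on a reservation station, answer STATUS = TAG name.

c1: issue SUB r2<-Add1 | r0:6,r1:9,r2:Add1,r3:2,r4:7,r5:4
c2: issue SUB r1<-Add2 | r0:6,r1:Add2,r2:Add1,r3:2,r4:7,r5:4
c3: issue MUL r3<-Mul1 | r0:6,r1:Add2,r2:Add1,r3:Mul1,r4:7,r5:4
c4: CDB Add1=-5; issue SUB r1<-Add1 | r0:6,r1:Add1,r2:-5,r3:Mul1,r4:7,r5:4
c5: issue MUL r0<-Mul2 | r0:Mul2,r1:Add1,r2:-5,r3:Mul1,r4:7,r5:4
c6: issue ADD r4<-Add3 | r0:Mul2,r1:Add1,r2:-5,r3:Mul1,r4:Add3,r5:4

STATUS = TAG Add3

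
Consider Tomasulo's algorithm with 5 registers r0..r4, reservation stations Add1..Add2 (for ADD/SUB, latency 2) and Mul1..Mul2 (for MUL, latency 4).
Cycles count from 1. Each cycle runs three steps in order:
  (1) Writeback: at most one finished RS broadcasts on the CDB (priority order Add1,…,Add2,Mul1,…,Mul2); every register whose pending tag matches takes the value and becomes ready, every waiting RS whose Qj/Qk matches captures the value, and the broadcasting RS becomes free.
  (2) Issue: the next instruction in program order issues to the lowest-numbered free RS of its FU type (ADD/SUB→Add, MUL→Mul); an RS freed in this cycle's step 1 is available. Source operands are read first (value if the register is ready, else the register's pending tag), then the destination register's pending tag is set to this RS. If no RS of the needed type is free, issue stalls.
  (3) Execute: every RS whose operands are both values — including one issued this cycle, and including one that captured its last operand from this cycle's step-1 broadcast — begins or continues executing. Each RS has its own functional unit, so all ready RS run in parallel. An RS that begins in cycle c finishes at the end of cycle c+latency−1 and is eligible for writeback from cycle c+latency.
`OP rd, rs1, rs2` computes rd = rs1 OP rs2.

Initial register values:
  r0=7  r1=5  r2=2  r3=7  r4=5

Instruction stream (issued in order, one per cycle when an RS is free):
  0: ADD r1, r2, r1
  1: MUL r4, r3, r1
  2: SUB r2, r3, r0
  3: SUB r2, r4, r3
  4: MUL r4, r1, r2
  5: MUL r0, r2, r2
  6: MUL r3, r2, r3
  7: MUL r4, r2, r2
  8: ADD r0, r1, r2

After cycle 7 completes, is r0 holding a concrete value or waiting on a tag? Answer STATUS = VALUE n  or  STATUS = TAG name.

STATUS = TAG Mul1

  c1: issue ADD r1<-Add1  regs: r0:7,r1:Add1,r2:2,r3:7,r4:5
  c2: issue MUL r4<-Mul1  regs: r0:7,r1:Add1,r2:2,r3:7,r4:Mul1
  c3: CDB Add1=7; issue SUB r2<-Add1  regs: r0:7,r1:7,r2:Add1,r3:7,r4:Mul1
  c4: issue SUB r2<-Add2  regs: r0:7,r1:7,r2:Add2,r3:7,r4:Mul1
  c5: CDB Add1=0; issue MUL r4<-Mul2  regs: r0:7,r1:7,r2:Add2,r3:7,r4:Mul2
  c6: stall  regs: r0:7,r1:7,r2:Add2,r3:7,r4:Mul2
  c7: CDB Mul1=49; issue MUL r0<-Mul1  regs: r0:Mul1,r1:7,r2:Add2,r3:7,r4:Mul2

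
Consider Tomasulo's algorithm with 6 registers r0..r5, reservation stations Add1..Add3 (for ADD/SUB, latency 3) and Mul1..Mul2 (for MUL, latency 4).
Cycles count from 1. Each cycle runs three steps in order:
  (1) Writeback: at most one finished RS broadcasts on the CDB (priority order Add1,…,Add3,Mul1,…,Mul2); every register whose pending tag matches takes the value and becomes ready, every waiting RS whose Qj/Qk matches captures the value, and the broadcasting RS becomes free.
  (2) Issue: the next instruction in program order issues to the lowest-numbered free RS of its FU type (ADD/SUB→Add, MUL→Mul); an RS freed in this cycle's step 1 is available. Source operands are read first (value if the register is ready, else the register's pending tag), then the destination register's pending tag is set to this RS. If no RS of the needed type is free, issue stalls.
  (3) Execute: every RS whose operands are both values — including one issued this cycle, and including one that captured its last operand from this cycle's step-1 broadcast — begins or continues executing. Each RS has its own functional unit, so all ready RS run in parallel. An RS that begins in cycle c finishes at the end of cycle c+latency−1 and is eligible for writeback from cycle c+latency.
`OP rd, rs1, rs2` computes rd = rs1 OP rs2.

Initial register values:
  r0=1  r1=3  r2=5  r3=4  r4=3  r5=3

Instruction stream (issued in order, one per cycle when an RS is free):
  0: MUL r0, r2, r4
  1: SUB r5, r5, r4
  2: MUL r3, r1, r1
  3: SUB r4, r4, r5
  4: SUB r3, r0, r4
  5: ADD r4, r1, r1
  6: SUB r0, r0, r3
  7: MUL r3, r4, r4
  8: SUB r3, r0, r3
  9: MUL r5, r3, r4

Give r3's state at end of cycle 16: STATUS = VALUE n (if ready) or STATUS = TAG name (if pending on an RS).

STATUS = TAG Add3

cycle 1: issue MUL r0<-Mul1 // r0:Mul1,r1:3,r2:5,r3:4,r4:3,r5:3
cycle 2: issue SUB r5<-Add1 // r0:Mul1,r1:3,r2:5,r3:4,r4:3,r5:Add1
cycle 3: issue MUL r3<-Mul2 // r0:Mul1,r1:3,r2:5,r3:Mul2,r4:3,r5:Add1
cycle 4: issue SUB r4<-Add2 // r0:Mul1,r1:3,r2:5,r3:Mul2,r4:Add2,r5:Add1
cycle 5: CDB Add1=0; issue SUB r3<-Add1 // r0:Mul1,r1:3,r2:5,r3:Add1,r4:Add2,r5:0
cycle 6: CDB Mul1=15; issue ADD r4<-Add3 // r0:15,r1:3,r2:5,r3:Add1,r4:Add3,r5:0
cycle 7: CDB Mul2=9; stall // r0:15,r1:3,r2:5,r3:Add1,r4:Add3,r5:0
cycle 8: CDB Add2=3; issue SUB r0<-Add2 // r0:Add2,r1:3,r2:5,r3:Add1,r4:Add3,r5:0
cycle 9: CDB Add3=6; issue MUL r3<-Mul1 // r0:Add2,r1:3,r2:5,r3:Mul1,r4:6,r5:0
cycle 10: issue SUB r3<-Add3 // r0:Add2,r1:3,r2:5,r3:Add3,r4:6,r5:0
cycle 11: CDB Add1=12; issue MUL r5<-Mul2 // r0:Add2,r1:3,r2:5,r3:Add3,r4:6,r5:Mul2
cycle 12: - // r0:Add2,r1:3,r2:5,r3:Add3,r4:6,r5:Mul2
cycle 13: CDB Mul1=36 // r0:Add2,r1:3,r2:5,r3:Add3,r4:6,r5:Mul2
cycle 14: CDB Add2=3 // r0:3,r1:3,r2:5,r3:Add3,r4:6,r5:Mul2
cycle 15: - // r0:3,r1:3,r2:5,r3:Add3,r4:6,r5:Mul2
cycle 16: - // r0:3,r1:3,r2:5,r3:Add3,r4:6,r5:Mul2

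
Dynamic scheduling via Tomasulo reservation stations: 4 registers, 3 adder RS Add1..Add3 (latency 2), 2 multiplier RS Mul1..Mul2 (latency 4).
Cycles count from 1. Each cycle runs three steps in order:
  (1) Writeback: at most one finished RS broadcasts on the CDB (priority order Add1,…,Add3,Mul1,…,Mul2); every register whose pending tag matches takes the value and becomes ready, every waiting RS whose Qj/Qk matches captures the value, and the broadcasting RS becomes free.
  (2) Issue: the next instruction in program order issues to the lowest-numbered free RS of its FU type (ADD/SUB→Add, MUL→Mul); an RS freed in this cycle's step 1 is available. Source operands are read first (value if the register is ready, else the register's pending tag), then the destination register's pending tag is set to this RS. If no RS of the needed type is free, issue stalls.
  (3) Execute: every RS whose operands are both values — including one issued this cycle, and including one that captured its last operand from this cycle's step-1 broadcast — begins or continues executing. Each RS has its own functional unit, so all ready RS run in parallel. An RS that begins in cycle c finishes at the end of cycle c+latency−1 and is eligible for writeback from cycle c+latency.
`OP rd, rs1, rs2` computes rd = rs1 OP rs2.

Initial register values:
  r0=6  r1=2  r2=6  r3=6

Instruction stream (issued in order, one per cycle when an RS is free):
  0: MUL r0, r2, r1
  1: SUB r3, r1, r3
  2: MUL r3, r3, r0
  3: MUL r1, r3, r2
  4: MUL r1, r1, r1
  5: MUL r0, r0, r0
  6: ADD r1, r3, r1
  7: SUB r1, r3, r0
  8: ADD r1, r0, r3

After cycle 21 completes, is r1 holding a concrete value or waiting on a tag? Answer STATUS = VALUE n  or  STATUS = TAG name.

cycle 1: issue MUL r0<-Mul1 // r0:Mul1,r1:2,r2:6,r3:6
cycle 2: issue SUB r3<-Add1 // r0:Mul1,r1:2,r2:6,r3:Add1
cycle 3: issue MUL r3<-Mul2 // r0:Mul1,r1:2,r2:6,r3:Mul2
cycle 4: CDB Add1=-4; stall // r0:Mul1,r1:2,r2:6,r3:Mul2
cycle 5: CDB Mul1=12; issue MUL r1<-Mul1 // r0:12,r1:Mul1,r2:6,r3:Mul2
cycle 6: stall // r0:12,r1:Mul1,r2:6,r3:Mul2
cycle 7: stall // r0:12,r1:Mul1,r2:6,r3:Mul2
cycle 8: stall // r0:12,r1:Mul1,r2:6,r3:Mul2
cycle 9: CDB Mul2=-48; issue MUL r1<-Mul2 // r0:12,r1:Mul2,r2:6,r3:-48
cycle 10: stall // r0:12,r1:Mul2,r2:6,r3:-48
cycle 11: stall // r0:12,r1:Mul2,r2:6,r3:-48
cycle 12: stall // r0:12,r1:Mul2,r2:6,r3:-48
cycle 13: CDB Mul1=-288; issue MUL r0<-Mul1 // r0:Mul1,r1:Mul2,r2:6,r3:-48
cycle 14: issue ADD r1<-Add1 // r0:Mul1,r1:Add1,r2:6,r3:-48
cycle 15: issue SUB r1<-Add2 // r0:Mul1,r1:Add2,r2:6,r3:-48
cycle 16: issue ADD r1<-Add3 // r0:Mul1,r1:Add3,r2:6,r3:-48
cycle 17: CDB Mul1=144 // r0:144,r1:Add3,r2:6,r3:-48
cycle 18: CDB Mul2=82944 // r0:144,r1:Add3,r2:6,r3:-48
cycle 19: CDB Add2=-192 // r0:144,r1:Add3,r2:6,r3:-48
cycle 20: CDB Add1=82896 // r0:144,r1:Add3,r2:6,r3:-48
cycle 21: CDB Add3=96 // r0:144,r1:96,r2:6,r3:-48

STATUS = VALUE 96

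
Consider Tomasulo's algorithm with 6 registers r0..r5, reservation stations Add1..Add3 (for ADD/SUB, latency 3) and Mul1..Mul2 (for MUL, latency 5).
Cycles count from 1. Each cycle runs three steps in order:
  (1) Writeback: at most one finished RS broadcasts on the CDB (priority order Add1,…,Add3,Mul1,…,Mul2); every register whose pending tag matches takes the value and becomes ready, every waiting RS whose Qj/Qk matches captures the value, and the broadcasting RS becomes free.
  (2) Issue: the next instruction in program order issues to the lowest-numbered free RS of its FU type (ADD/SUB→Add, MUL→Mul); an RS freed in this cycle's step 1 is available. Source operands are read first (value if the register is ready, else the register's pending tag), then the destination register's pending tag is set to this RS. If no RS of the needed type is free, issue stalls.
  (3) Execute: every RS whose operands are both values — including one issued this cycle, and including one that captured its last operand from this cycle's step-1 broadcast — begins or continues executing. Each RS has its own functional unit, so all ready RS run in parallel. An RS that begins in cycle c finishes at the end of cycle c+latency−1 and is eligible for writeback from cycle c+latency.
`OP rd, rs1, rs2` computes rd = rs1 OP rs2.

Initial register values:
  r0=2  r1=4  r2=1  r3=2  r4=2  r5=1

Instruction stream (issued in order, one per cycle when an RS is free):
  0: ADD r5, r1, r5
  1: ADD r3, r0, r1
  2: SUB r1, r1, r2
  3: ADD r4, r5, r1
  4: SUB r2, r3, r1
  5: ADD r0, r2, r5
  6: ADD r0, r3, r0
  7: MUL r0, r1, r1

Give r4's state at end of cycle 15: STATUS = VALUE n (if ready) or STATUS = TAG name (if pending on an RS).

c1: issue ADD r5<-Add1 | r0:2,r1:4,r2:1,r3:2,r4:2,r5:Add1
c2: issue ADD r3<-Add2 | r0:2,r1:4,r2:1,r3:Add2,r4:2,r5:Add1
c3: issue SUB r1<-Add3 | r0:2,r1:Add3,r2:1,r3:Add2,r4:2,r5:Add1
c4: CDB Add1=5; issue ADD r4<-Add1 | r0:2,r1:Add3,r2:1,r3:Add2,r4:Add1,r5:5
c5: CDB Add2=6; issue SUB r2<-Add2 | r0:2,r1:Add3,r2:Add2,r3:6,r4:Add1,r5:5
c6: CDB Add3=3; issue ADD r0<-Add3 | r0:Add3,r1:3,r2:Add2,r3:6,r4:Add1,r5:5
c7: stall | r0:Add3,r1:3,r2:Add2,r3:6,r4:Add1,r5:5
c8: stall | r0:Add3,r1:3,r2:Add2,r3:6,r4:Add1,r5:5
c9: CDB Add1=8; issue ADD r0<-Add1 | r0:Add1,r1:3,r2:Add2,r3:6,r4:8,r5:5
c10: CDB Add2=3; issue MUL r0<-Mul1 | r0:Mul1,r1:3,r2:3,r3:6,r4:8,r5:5
c11: - | r0:Mul1,r1:3,r2:3,r3:6,r4:8,r5:5
c12: - | r0:Mul1,r1:3,r2:3,r3:6,r4:8,r5:5
c13: CDB Add3=8 | r0:Mul1,r1:3,r2:3,r3:6,r4:8,r5:5
c14: - | r0:Mul1,r1:3,r2:3,r3:6,r4:8,r5:5
c15: CDB Mul1=9 | r0:9,r1:3,r2:3,r3:6,r4:8,r5:5

STATUS = VALUE 8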